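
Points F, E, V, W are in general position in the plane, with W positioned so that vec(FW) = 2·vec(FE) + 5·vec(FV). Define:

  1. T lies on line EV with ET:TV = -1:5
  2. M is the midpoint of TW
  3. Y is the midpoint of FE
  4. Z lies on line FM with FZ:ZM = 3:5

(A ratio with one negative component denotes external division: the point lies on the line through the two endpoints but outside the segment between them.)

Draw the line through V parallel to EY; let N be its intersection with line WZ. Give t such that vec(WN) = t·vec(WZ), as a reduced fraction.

Set F = (0, 0), E = (1, 0), V = (0, 1), W = (2, 5); any affine frame gives the same invariant.
1. T lies on line EV with ET:TV = -1:5 ⇒ T = (5/4, -1/4)
2. M is the midpoint of TW ⇒ M = (13/8, 19/8)
3. Y is the midpoint of FE ⇒ Y = (1/2, 0)
4. Z lies on line FM with FZ:ZM = 3:5 ⇒ Z = (39/64, 57/64)
through V parallel to EY: direction (-1/2, 0); meets WZ at N = (170/263, 1)
N = W + t·(Z−W) with t = 256/263

t = 256/263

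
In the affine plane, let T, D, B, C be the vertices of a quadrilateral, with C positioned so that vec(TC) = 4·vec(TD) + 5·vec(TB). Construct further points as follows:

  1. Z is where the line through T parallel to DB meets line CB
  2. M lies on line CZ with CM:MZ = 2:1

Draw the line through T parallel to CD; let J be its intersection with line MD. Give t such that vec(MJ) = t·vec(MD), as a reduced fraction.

t = 1/6

Set T = (0, 0), D = (1, 0), B = (0, 1), C = (4, 5); any affine frame gives the same invariant.
1. Z is where the line through T parallel to DB meets line CB ⇒ Z = (-1/2, 1/2)
2. M lies on line CZ with CM:MZ = 2:1 ⇒ M = (1, 2)
through T parallel to CD: direction (-3, -5); meets MD at J = (1, 5/3)
J = M + t·(D−M) with t = 1/6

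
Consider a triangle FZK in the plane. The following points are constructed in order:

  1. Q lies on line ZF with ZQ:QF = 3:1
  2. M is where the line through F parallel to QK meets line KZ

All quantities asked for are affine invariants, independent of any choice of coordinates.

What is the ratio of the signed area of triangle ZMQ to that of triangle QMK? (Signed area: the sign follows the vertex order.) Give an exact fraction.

[ZMQ]:[QMK] = -4

Work in coordinates with F = (0, 0), Z = (1, 0), K = (0, 1).
1. Q lies on line ZF with ZQ:QF = 3:1 ⇒ Q = (1/4, 0)
2. M is where the line through F parallel to QK meets line KZ ⇒ M = (-1/3, 4/3)
2·[ZMQ] = 1, 2·[QMK] = -1/4
[ZMQ]:[QMK] = 1:-1/4 = -4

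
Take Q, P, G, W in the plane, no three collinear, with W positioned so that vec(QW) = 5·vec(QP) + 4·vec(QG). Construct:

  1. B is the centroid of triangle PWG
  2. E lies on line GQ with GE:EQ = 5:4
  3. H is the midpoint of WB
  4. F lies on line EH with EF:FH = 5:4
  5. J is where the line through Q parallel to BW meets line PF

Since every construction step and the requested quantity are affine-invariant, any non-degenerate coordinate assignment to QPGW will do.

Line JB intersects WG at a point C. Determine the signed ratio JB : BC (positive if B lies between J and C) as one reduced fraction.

Work in coordinates with Q = (0, 0), P = (1, 0), G = (0, 1), W = (5, 4).
1. B is the centroid of triangle PWG ⇒ B = (2, 5/3)
2. E lies on line GQ with GE:EQ = 5:4 ⇒ E = (0, 4/9)
3. H is the midpoint of WB ⇒ H = (7/2, 17/6)
4. F lies on line EH with EF:FH = 5:4 ⇒ F = (35/18, 287/162)
5. J is where the line through Q parallel to BW meets line PF ⇒ J = (41/24, 287/216)
line JB meets WG at C = (65/22, 61/22)
B = J + t·(C−J) with t = 11/47, so JB:BC = 11/47:36/47

JB:BC = 11/36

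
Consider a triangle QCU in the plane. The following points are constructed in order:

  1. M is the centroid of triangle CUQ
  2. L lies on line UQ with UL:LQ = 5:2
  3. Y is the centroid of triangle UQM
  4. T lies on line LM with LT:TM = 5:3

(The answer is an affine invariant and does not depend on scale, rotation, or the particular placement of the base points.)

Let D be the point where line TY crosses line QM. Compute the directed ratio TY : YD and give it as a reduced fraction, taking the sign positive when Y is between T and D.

TY:YD = -19/28

Set Q = (0, 0), C = (1, 0), U = (0, 1); any affine frame gives the same invariant.
1. M is the centroid of triangle CUQ ⇒ M = (1/3, 1/3)
2. L lies on line UQ with UL:LQ = 5:2 ⇒ L = (0, 2/7)
3. Y is the centroid of triangle UQM ⇒ Y = (1/9, 4/9)
4. T lies on line LM with LT:TM = 5:3 ⇒ T = (5/24, 53/168)
line TY meets QM at D = (29/114, 29/114)
Y = T + t·(D−T) with t = -19/9, so TY:YD = -19/9:28/9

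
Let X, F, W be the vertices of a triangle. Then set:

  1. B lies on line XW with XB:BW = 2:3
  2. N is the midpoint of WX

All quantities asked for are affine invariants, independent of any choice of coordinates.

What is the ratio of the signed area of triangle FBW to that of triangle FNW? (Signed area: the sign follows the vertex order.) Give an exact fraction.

[FBW]:[FNW] = 6/5

Work in coordinates with X = (0, 0), F = (1, 0), W = (0, 1).
1. B lies on line XW with XB:BW = 2:3 ⇒ B = (0, 2/5)
2. N is the midpoint of WX ⇒ N = (0, 1/2)
2·[FBW] = -3/5, 2·[FNW] = -1/2
[FBW]:[FNW] = -3/5:-1/2 = 6/5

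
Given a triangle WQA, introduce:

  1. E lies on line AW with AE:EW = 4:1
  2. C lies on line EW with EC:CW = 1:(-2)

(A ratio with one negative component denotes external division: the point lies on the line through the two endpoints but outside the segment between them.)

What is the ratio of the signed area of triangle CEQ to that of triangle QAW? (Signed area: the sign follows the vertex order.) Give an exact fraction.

Set W = (0, 0), Q = (1, 0), A = (0, 1); any affine frame gives the same invariant.
1. E lies on line AW with AE:EW = 4:1 ⇒ E = (0, 1/5)
2. C lies on line EW with EC:CW = 1:(-2) ⇒ C = (0, 2/5)
2·[CEQ] = 1/5, 2·[QAW] = 1
[CEQ]:[QAW] = 1/5:1 = 1/5

[CEQ]:[QAW] = 1/5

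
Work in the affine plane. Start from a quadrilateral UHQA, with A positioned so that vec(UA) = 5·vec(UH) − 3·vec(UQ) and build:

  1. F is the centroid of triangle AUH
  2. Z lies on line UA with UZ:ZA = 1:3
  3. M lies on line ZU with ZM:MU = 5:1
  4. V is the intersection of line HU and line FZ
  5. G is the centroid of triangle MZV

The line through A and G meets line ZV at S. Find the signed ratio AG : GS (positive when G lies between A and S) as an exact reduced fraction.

Assign U = (0, 0), H = (1, 0), Q = (0, 1), A = (5, -3) — the answer is frame-independent, so this choice is without loss of generality.
1. F is the centroid of triangle AUH ⇒ F = (2, -1)
2. Z lies on line UA with UZ:ZA = 1:3 ⇒ Z = (5/4, -3/4)
3. M lies on line ZU with ZM:MU = 5:1 ⇒ M = (5/24, -1/8)
4. V is the intersection of line HU and line FZ ⇒ V = (-1, 0)
5. G is the centroid of triangle MZV ⇒ G = (11/72, -7/24)
line AG meets ZV at S = (133/236, -123/236)
G = A + t·(S−A) with t = 59/54, so AG:GS = 59/54:-5/54

AG:GS = -59/5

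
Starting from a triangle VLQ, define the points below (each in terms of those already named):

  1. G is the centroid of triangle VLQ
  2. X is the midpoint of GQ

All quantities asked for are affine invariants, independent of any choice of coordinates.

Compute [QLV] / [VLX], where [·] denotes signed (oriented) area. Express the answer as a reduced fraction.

Assign V = (0, 0), L = (1, 0), Q = (0, 1) — the answer is frame-independent, so this choice is without loss of generality.
1. G is the centroid of triangle VLQ ⇒ G = (1/3, 1/3)
2. X is the midpoint of GQ ⇒ X = (1/6, 2/3)
2·[QLV] = -1, 2·[VLX] = 2/3
[QLV]:[VLX] = -1:2/3 = -3/2

[QLV]:[VLX] = -3/2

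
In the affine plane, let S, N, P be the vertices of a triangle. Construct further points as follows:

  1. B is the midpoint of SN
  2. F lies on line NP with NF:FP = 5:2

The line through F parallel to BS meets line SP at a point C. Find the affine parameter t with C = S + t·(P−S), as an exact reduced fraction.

t = 5/7

Set S = (0, 0), N = (1, 0), P = (0, 1); any affine frame gives the same invariant.
1. B is the midpoint of SN ⇒ B = (1/2, 0)
2. F lies on line NP with NF:FP = 5:2 ⇒ F = (2/7, 5/7)
through F parallel to BS: direction (-1/2, 0); meets SP at C = (0, 5/7)
C = S + t·(P−S) with t = 5/7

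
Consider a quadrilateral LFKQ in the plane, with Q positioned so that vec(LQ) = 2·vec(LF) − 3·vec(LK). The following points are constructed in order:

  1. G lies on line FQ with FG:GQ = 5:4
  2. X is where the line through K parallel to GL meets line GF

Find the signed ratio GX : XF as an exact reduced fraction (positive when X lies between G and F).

GX:XF = 14

Set L = (0, 0), F = (1, 0), K = (0, 1), Q = (2, -3); any affine frame gives the same invariant.
1. G lies on line FQ with FG:GQ = 5:4 ⇒ G = (14/9, -5/3)
2. X is where the line through K parallel to GL meets line GF ⇒ X = (28/27, -1/9)
X = G + t·(F−G) with t = 14/15, so GX:XF = t:(1−t) = 14/15:1/15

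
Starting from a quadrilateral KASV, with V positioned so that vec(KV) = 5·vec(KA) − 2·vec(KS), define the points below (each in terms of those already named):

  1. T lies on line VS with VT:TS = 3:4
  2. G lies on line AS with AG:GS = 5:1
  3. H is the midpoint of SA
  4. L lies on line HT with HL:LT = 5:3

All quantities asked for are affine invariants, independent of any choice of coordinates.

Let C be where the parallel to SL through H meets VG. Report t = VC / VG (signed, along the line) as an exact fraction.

t = 123/83

Assign K = (0, 0), A = (1, 0), S = (0, 1), V = (5, -2) — the answer is frame-independent, so this choice is without loss of generality.
1. T lies on line VS with VT:TS = 3:4 ⇒ T = (20/7, -5/7)
2. G lies on line AS with AG:GS = 5:1 ⇒ G = (1/6, 5/6)
3. H is the midpoint of SA ⇒ H = (1/2, 1/2)
4. L lies on line HT with HL:LT = 5:3 ⇒ L = (221/112, -29/112)
through H parallel to SL: direction (221/112, -141/112); meets VG at C = (-359/166, 365/166)
C = V + t·(G−V) with t = 123/83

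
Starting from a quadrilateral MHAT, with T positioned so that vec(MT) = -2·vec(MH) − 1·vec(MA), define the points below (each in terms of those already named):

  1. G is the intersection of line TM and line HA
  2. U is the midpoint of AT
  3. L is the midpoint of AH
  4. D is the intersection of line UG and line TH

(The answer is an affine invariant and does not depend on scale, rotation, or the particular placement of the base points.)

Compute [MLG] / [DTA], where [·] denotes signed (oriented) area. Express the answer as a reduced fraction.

Work in coordinates with M = (0, 0), H = (1, 0), A = (0, 1), T = (-2, -1).
1. G is the intersection of line TM and line HA ⇒ G = (2/3, 1/3)
2. U is the midpoint of AT ⇒ U = (-1, 0)
3. L is the midpoint of AH ⇒ L = (1/2, 1/2)
4. D is the intersection of line UG and line TH ⇒ D = (4, 1)
2·[MLG] = -1/6, 2·[DTA] = -8
[MLG]:[DTA] = -1/6:-8 = 1/48

[MLG]:[DTA] = 1/48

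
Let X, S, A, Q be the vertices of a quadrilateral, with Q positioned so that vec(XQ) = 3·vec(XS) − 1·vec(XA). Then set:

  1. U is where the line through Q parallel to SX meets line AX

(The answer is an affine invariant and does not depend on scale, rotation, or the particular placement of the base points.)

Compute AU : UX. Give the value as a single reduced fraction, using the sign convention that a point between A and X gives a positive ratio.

AU:UX = -2

Set X = (0, 0), S = (1, 0), A = (0, 1), Q = (3, -1); any affine frame gives the same invariant.
1. U is where the line through Q parallel to SX meets line AX ⇒ U = (0, -1)
U = A + t·(X−A) with t = 2, so AU:UX = t:(1−t) = 2:-1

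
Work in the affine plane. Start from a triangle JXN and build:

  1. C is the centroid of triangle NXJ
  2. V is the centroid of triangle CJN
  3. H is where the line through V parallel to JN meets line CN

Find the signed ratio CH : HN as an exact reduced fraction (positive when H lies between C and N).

CH:HN = 2

Assign J = (0, 0), X = (1, 0), N = (0, 1) — the answer is frame-independent, so this choice is without loss of generality.
1. C is the centroid of triangle NXJ ⇒ C = (1/3, 1/3)
2. V is the centroid of triangle CJN ⇒ V = (1/9, 4/9)
3. H is where the line through V parallel to JN meets line CN ⇒ H = (1/9, 7/9)
H = C + t·(N−C) with t = 2/3, so CH:HN = t:(1−t) = 2/3:1/3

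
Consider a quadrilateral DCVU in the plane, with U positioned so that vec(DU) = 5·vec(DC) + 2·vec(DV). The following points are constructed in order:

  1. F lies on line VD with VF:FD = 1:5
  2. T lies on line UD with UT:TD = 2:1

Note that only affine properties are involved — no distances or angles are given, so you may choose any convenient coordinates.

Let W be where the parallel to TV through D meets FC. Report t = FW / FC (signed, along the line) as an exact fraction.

t = 25/19

Set D = (0, 0), C = (1, 0), V = (0, 1), U = (5, 2); any affine frame gives the same invariant.
1. F lies on line VD with VF:FD = 1:5 ⇒ F = (0, 5/6)
2. T lies on line UD with UT:TD = 2:1 ⇒ T = (5/3, 2/3)
through D parallel to TV: direction (-5/3, 1/3); meets FC at W = (25/19, -5/19)
W = F + t·(C−F) with t = 25/19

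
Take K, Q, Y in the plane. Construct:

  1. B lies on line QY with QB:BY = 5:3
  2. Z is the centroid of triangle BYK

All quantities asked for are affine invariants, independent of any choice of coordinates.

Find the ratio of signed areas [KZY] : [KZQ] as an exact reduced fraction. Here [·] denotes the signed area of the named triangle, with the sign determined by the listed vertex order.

Choose coordinates K = (0, 0), Q = (1, 0), Y = (0, 1).
1. B lies on line QY with QB:BY = 5:3 ⇒ B = (3/8, 5/8)
2. Z is the centroid of triangle BYK ⇒ Z = (1/8, 13/24)
2·[KZY] = 1/8, 2·[KZQ] = -13/24
[KZY]:[KZQ] = 1/8:-13/24 = -3/13

[KZY]:[KZQ] = -3/13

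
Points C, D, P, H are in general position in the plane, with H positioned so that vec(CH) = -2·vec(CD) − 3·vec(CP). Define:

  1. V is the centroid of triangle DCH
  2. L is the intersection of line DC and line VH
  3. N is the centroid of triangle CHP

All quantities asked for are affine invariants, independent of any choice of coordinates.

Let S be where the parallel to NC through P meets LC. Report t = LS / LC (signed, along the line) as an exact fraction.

t = 3

Set C = (0, 0), D = (1, 0), P = (0, 1), H = (-2, -3); any affine frame gives the same invariant.
1. V is the centroid of triangle DCH ⇒ V = (-1/3, -1)
2. L is the intersection of line DC and line VH ⇒ L = (1/2, 0)
3. N is the centroid of triangle CHP ⇒ N = (-2/3, -2/3)
through P parallel to NC: direction (2/3, 2/3); meets LC at S = (-1, 0)
S = L + t·(C−L) with t = 3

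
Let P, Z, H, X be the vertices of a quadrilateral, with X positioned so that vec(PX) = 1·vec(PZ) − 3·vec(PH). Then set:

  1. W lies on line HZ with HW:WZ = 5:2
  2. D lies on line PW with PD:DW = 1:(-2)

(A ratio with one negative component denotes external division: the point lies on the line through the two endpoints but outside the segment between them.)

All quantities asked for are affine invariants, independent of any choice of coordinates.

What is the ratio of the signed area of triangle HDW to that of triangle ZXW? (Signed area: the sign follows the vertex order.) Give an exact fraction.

[HDW]:[ZXW] = -5/3

Work in coordinates with P = (0, 0), Z = (1, 0), H = (0, 1), X = (1, -3).
1. W lies on line HZ with HW:WZ = 5:2 ⇒ W = (5/7, 2/7)
2. D lies on line PW with PD:DW = 1:(-2) ⇒ D = (-5/7, -2/7)
2·[HDW] = 10/7, 2·[ZXW] = -6/7
[HDW]:[ZXW] = 10/7:-6/7 = -5/3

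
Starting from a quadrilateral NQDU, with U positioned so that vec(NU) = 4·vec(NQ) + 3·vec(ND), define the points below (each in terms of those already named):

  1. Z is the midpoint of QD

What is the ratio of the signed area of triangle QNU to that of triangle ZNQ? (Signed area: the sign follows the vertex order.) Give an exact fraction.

[QNU]:[ZNQ] = -6

Choose coordinates N = (0, 0), Q = (1, 0), D = (0, 1), U = (4, 3).
1. Z is the midpoint of QD ⇒ Z = (1/2, 1/2)
2·[QNU] = -3, 2·[ZNQ] = 1/2
[QNU]:[ZNQ] = -3:1/2 = -6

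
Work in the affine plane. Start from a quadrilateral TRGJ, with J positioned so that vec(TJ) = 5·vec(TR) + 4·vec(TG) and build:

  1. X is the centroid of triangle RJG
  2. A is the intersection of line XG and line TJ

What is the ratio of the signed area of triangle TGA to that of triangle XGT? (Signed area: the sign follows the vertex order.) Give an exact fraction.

[TGA]:[XGT] = -15/14

Choose coordinates T = (0, 0), R = (1, 0), G = (0, 1), J = (5, 4).
1. X is the centroid of triangle RJG ⇒ X = (2, 5/3)
2. A is the intersection of line XG and line TJ ⇒ A = (15/7, 12/7)
2·[TGA] = -15/7, 2·[XGT] = 2
[TGA]:[XGT] = -15/7:2 = -15/14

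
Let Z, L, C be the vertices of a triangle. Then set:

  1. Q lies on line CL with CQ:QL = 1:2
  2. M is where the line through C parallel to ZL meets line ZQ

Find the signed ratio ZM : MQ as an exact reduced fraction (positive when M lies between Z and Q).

ZM:MQ = -3

Choose coordinates Z = (0, 0), L = (1, 0), C = (0, 1).
1. Q lies on line CL with CQ:QL = 1:2 ⇒ Q = (1/3, 2/3)
2. M is where the line through C parallel to ZL meets line ZQ ⇒ M = (1/2, 1)
M = Z + t·(Q−Z) with t = 3/2, so ZM:MQ = t:(1−t) = 3/2:-1/2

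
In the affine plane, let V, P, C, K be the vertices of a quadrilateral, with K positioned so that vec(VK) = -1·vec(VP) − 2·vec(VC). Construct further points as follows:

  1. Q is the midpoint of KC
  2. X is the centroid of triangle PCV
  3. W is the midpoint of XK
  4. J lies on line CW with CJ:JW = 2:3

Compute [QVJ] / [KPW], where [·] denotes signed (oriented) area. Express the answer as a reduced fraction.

[QVJ]:[KPW] = 1/5

Set V = (0, 0), P = (1, 0), C = (0, 1), K = (-1, -2); any affine frame gives the same invariant.
1. Q is the midpoint of KC ⇒ Q = (-1/2, -1/2)
2. X is the centroid of triangle PCV ⇒ X = (1/3, 1/3)
3. W is the midpoint of XK ⇒ W = (-1/3, -5/6)
4. J lies on line CW with CJ:JW = 2:3 ⇒ J = (-2/15, 4/15)
2·[QVJ] = 1/5, 2·[KPW] = 1
[QVJ]:[KPW] = 1/5:1 = 1/5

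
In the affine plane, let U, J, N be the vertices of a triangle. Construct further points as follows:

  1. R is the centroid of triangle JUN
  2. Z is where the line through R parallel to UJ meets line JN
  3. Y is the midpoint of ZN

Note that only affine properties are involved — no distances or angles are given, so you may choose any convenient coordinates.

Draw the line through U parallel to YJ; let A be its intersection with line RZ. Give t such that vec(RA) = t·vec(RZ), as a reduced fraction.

t = -2

Choose coordinates U = (0, 0), J = (1, 0), N = (0, 1).
1. R is the centroid of triangle JUN ⇒ R = (1/3, 1/3)
2. Z is where the line through R parallel to UJ meets line JN ⇒ Z = (2/3, 1/3)
3. Y is the midpoint of ZN ⇒ Y = (1/3, 2/3)
through U parallel to YJ: direction (2/3, -2/3); meets RZ at A = (-1/3, 1/3)
A = R + t·(Z−R) with t = -2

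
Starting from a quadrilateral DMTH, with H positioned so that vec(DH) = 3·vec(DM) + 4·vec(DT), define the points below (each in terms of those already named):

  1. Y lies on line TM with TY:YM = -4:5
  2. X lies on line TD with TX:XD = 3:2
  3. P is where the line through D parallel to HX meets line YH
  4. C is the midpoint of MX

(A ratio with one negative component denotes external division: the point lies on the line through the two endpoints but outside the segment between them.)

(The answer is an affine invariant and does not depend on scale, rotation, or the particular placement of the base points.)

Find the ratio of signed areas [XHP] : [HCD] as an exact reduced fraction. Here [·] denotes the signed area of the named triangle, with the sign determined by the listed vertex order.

[XHP]:[HCD] = 6/7

Assign D = (0, 0), M = (1, 0), T = (0, 1), H = (3, 4) — the answer is frame-independent, so this choice is without loss of generality.
1. Y lies on line TM with TY:YM = -4:5 ⇒ Y = (-4, 5)
2. X lies on line TD with TX:XD = 3:2 ⇒ X = (0, 2/5)
3. P is where the line through D parallel to HX meets line YH ⇒ P = (155/47, 186/47)
4. C is the midpoint of MX ⇒ C = (1/2, 1/5)
2·[XHP] = -6/5, 2·[HCD] = -7/5
[XHP]:[HCD] = -6/5:-7/5 = 6/7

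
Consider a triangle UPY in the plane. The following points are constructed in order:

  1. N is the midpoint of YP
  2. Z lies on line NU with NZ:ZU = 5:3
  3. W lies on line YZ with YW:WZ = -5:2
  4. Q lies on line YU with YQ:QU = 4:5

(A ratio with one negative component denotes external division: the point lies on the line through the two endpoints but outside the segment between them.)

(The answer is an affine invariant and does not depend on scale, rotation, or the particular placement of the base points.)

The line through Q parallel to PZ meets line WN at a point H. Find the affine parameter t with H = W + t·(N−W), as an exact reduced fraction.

t = 14/15

Assign U = (0, 0), P = (1, 0), Y = (0, 1) — the answer is frame-independent, so this choice is without loss of generality.
1. N is the midpoint of YP ⇒ N = (1/2, 1/2)
2. Z lies on line NU with NZ:ZU = 5:3 ⇒ Z = (3/16, 3/16)
3. W lies on line YZ with YW:WZ = -5:2 ⇒ W = (5/16, -17/48)
4. Q lies on line YU with YQ:QU = 4:5 ⇒ Q = (0, 5/9)
through Q parallel to PZ: direction (-13/16, 3/16); meets WN at H = (39/80, 319/720)
H = W + t·(N−W) with t = 14/15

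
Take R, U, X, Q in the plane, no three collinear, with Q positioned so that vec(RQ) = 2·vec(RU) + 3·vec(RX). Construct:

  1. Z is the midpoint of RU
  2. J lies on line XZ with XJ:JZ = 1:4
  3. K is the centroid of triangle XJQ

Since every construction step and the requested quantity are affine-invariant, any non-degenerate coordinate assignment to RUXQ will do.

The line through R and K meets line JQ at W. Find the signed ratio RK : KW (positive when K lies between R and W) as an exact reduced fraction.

RK:KW = -15/2

Assign R = (0, 0), U = (1, 0), X = (0, 1), Q = (2, 3) — the answer is frame-independent, so this choice is without loss of generality.
1. Z is the midpoint of RU ⇒ Z = (1/2, 0)
2. J lies on line XZ with XJ:JZ = 1:4 ⇒ J = (1/10, 4/5)
3. K is the centroid of triangle XJQ ⇒ K = (7/10, 8/5)
line RK meets JQ at W = (91/150, 104/75)
K = R + t·(W−R) with t = 15/13, so RK:KW = 15/13:-2/13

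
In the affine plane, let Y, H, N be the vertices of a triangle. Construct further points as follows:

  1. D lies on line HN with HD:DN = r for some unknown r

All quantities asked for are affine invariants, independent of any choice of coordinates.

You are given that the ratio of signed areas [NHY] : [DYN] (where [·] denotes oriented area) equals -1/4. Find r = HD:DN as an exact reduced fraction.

Choose coordinates Y = (0, 0), H = (1, 0), N = (0, 1).
1. With HD:DN = r, write λ = r/(r+1) so D = H + λ·(N−H); D is affine-linear in λ
Every point depending on D is an affine combination of D and λ-independent points, so each such coordinate is linear in λ; the λ² term in each signed area is a multiple of (N−H)×(N−H) = 0, so 2·[NHY] and 2·[DYN] are each linear in λ. Evaluating at λ=0 and λ=1:
  2·[NHY] = -1,   2·[DYN] = λ − 1
So [NHY]:[DYN] = (-1) / (λ − 1). Setting this equal to -1/4:
  -1 = -1/4·(λ − 1)  ⇒  λ = 5
Then r = λ/(1−λ) = (5)/(-4) = -5/4. Check: with r = -5/4, D = (-4, 5) and [NHY]:[DYN] = -1/4 as required.

r = -5/4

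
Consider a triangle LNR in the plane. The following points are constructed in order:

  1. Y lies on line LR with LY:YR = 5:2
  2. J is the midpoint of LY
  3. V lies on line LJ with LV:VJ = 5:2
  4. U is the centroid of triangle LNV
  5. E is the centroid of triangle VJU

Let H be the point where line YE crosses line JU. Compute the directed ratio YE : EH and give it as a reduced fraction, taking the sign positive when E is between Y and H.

YE:EH = -23/2

Set L = (0, 0), N = (1, 0), R = (0, 1); any affine frame gives the same invariant.
1. Y lies on line LR with LY:YR = 5:2 ⇒ Y = (0, 5/7)
2. J is the midpoint of LY ⇒ J = (0, 5/14)
3. V lies on line LJ with LV:VJ = 5:2 ⇒ V = (0, 25/98)
4. U is the centroid of triangle LNV ⇒ U = (1/3, 25/294)
5. E is the centroid of triangle VJU ⇒ E = (1/9, 205/882)
line YE meets JU at H = (7/69, 265/966)
E = Y + t·(H−Y) with t = 23/21, so YE:EH = 23/21:-2/21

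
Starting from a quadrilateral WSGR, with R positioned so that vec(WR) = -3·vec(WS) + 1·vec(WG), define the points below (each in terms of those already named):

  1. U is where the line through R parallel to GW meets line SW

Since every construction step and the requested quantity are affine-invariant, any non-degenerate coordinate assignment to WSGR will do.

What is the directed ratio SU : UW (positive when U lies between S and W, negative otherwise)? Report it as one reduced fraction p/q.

SU:UW = -4/3

Set W = (0, 0), S = (1, 0), G = (0, 1), R = (-3, 1); any affine frame gives the same invariant.
1. U is where the line through R parallel to GW meets line SW ⇒ U = (-3, 0)
U = S + t·(W−S) with t = 4, so SU:UW = t:(1−t) = 4:-3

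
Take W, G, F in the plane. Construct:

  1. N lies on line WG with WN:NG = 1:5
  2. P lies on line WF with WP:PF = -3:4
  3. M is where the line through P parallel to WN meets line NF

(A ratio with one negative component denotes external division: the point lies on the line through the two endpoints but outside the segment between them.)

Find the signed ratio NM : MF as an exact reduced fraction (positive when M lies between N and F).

Work in coordinates with W = (0, 0), G = (1, 0), F = (0, 1).
1. N lies on line WG with WN:NG = 1:5 ⇒ N = (1/6, 0)
2. P lies on line WF with WP:PF = -3:4 ⇒ P = (0, -3)
3. M is where the line through P parallel to WN meets line NF ⇒ M = (2/3, -3)
M = N + t·(F−N) with t = -3, so NM:MF = t:(1−t) = -3:4

NM:MF = -3/4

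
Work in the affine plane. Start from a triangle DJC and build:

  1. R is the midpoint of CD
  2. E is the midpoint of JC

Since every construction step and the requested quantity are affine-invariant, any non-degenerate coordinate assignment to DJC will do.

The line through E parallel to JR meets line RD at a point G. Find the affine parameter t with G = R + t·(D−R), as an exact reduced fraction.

t = -1/2

Assign D = (0, 0), J = (1, 0), C = (0, 1) — the answer is frame-independent, so this choice is without loss of generality.
1. R is the midpoint of CD ⇒ R = (0, 1/2)
2. E is the midpoint of JC ⇒ E = (1/2, 1/2)
through E parallel to JR: direction (-1, 1/2); meets RD at G = (0, 3/4)
G = R + t·(D−R) with t = -1/2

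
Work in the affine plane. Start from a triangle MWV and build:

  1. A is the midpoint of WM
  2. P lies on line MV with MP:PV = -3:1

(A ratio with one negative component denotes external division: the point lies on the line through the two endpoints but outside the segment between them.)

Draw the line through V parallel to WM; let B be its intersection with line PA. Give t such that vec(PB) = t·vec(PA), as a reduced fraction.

t = 1/3

Choose coordinates M = (0, 0), W = (1, 0), V = (0, 1).
1. A is the midpoint of WM ⇒ A = (1/2, 0)
2. P lies on line MV with MP:PV = -3:1 ⇒ P = (0, 3/2)
through V parallel to WM: direction (-1, 0); meets PA at B = (1/6, 1)
B = P + t·(A−P) with t = 1/3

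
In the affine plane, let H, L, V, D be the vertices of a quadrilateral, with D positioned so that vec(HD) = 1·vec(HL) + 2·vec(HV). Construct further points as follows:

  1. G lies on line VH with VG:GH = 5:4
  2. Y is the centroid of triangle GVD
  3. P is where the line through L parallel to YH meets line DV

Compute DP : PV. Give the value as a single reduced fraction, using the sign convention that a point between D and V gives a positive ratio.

Set H = (0, 0), L = (1, 0), V = (0, 1), D = (1, 2); any affine frame gives the same invariant.
1. G lies on line VH with VG:GH = 5:4 ⇒ G = (0, 4/9)
2. Y is the centroid of triangle GVD ⇒ Y = (1/3, 31/27)
3. P is where the line through L parallel to YH meets line DV ⇒ P = (20/11, 31/11)
P = D + t·(V−D) with t = -9/11, so DP:PV = t:(1−t) = -9/11:20/11

DP:PV = -9/20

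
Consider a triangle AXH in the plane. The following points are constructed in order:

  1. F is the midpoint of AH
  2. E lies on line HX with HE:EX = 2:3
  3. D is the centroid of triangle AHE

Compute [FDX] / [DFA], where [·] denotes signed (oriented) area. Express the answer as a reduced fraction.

[FDX]:[DFA] = -3/2

Choose coordinates A = (0, 0), X = (1, 0), H = (0, 1).
1. F is the midpoint of AH ⇒ F = (0, 1/2)
2. E lies on line HX with HE:EX = 2:3 ⇒ E = (2/5, 3/5)
3. D is the centroid of triangle AHE ⇒ D = (2/15, 8/15)
2·[FDX] = -1/10, 2·[DFA] = 1/15
[FDX]:[DFA] = -1/10:1/15 = -3/2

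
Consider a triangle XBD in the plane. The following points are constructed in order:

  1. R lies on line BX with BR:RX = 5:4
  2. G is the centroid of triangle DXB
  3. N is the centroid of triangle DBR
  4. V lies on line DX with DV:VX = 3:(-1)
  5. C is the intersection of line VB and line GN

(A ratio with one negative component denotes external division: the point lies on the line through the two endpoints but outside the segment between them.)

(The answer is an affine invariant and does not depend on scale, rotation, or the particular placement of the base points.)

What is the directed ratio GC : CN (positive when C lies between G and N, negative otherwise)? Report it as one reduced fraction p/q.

GC:CN = -9/8

Choose coordinates X = (0, 0), B = (1, 0), D = (0, 1).
1. R lies on line BX with BR:RX = 5:4 ⇒ R = (4/9, 0)
2. G is the centroid of triangle DXB ⇒ G = (1/3, 1/3)
3. N is the centroid of triangle DBR ⇒ N = (13/27, 1/3)
4. V lies on line DX with DV:VX = 3:(-1) ⇒ V = (0, -1/2)
5. C is the intersection of line VB and line GN ⇒ C = (5/3, 1/3)
C = G + t·(N−G) with t = 9, so GC:CN = t:(1−t) = 9:-8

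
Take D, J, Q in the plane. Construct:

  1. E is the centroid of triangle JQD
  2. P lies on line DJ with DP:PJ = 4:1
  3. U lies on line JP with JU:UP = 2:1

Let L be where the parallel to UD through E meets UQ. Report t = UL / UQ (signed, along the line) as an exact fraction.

t = 1/3

Assign D = (0, 0), J = (1, 0), Q = (0, 1) — the answer is frame-independent, so this choice is without loss of generality.
1. E is the centroid of triangle JQD ⇒ E = (1/3, 1/3)
2. P lies on line DJ with DP:PJ = 4:1 ⇒ P = (4/5, 0)
3. U lies on line JP with JU:UP = 2:1 ⇒ U = (13/15, 0)
through E parallel to UD: direction (-13/15, 0); meets UQ at L = (26/45, 1/3)
L = U + t·(Q−U) with t = 1/3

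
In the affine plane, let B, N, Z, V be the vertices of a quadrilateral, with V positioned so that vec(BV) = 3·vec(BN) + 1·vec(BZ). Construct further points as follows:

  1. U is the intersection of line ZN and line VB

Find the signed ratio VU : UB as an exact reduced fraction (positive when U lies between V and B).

VU:UB = 3

Work in coordinates with B = (0, 0), N = (1, 0), Z = (0, 1), V = (3, 1).
1. U is the intersection of line ZN and line VB ⇒ U = (3/4, 1/4)
U = V + t·(B−V) with t = 3/4, so VU:UB = t:(1−t) = 3/4:1/4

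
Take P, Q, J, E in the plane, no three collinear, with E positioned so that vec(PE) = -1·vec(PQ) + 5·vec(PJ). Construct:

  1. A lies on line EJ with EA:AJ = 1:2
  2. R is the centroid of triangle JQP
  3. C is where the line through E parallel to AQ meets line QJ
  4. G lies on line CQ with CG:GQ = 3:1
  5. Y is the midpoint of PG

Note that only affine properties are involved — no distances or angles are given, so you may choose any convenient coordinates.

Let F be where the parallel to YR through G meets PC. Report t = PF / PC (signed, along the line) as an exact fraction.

Choose coordinates P = (0, 0), Q = (1, 0), J = (0, 1), E = (-1, 5).
1. A lies on line EJ with EA:AJ = 1:2 ⇒ A = (-2/3, 11/3)
2. R is the centroid of triangle JQP ⇒ R = (1/3, 1/3)
3. C is where the line through E parallel to AQ meets line QJ ⇒ C = (3/2, -1/2)
4. G lies on line CQ with CG:GQ = 3:1 ⇒ G = (9/8, -1/8)
5. Y is the midpoint of PG ⇒ Y = (9/16, -1/16)
through G parallel to YR: direction (-11/48, 19/48); meets PC at F = (30/23, -10/23)
F = P + t·(C−P) with t = 20/23

t = 20/23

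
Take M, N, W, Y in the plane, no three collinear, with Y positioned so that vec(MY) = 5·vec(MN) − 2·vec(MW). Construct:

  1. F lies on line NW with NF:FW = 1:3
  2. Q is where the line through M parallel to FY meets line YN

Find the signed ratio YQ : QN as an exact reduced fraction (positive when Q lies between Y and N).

YQ:QN = -11/9

Set M = (0, 0), N = (1, 0), W = (0, 1), Y = (5, -2); any affine frame gives the same invariant.
1. F lies on line NW with NF:FW = 1:3 ⇒ F = (3/4, 1/4)
2. Q is where the line through M parallel to FY meets line YN ⇒ Q = (-17, 9)
Q = Y + t·(N−Y) with t = 11/2, so YQ:QN = t:(1−t) = 11/2:-9/2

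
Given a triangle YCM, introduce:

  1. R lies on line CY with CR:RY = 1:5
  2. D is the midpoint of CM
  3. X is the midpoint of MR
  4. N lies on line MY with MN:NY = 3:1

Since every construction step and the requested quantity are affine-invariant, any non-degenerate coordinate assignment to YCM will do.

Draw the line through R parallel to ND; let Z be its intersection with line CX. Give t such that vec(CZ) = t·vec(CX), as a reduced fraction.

t = 2/19

Work in coordinates with Y = (0, 0), C = (1, 0), M = (0, 1).
1. R lies on line CY with CR:RY = 1:5 ⇒ R = (5/6, 0)
2. D is the midpoint of CM ⇒ D = (1/2, 1/2)
3. X is the midpoint of MR ⇒ X = (5/12, 1/2)
4. N lies on line MY with MN:NY = 3:1 ⇒ N = (0, 1/4)
through R parallel to ND: direction (1/2, 1/4); meets CX at Z = (107/114, 1/19)
Z = C + t·(X−C) with t = 2/19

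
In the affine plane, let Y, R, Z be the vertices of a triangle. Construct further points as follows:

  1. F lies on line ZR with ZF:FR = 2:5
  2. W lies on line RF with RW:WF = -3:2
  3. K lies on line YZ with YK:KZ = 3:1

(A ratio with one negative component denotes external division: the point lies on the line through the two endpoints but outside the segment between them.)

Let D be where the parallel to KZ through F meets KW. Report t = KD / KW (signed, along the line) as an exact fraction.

Work in coordinates with Y = (0, 0), R = (1, 0), Z = (0, 1).
1. F lies on line ZR with ZF:FR = 2:5 ⇒ F = (2/7, 5/7)
2. W lies on line RF with RW:WF = -3:2 ⇒ W = (-8/7, 15/7)
3. K lies on line YZ with YK:KZ = 3:1 ⇒ K = (0, 3/4)
through F parallel to KZ: direction (0, 1/4); meets KW at D = (2/7, 45/112)
D = K + t·(W−K) with t = -1/4

t = -1/4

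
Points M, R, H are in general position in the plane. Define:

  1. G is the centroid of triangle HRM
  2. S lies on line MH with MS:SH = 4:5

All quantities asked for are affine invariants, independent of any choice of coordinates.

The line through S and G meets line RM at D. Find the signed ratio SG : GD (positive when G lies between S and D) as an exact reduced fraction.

Choose coordinates M = (0, 0), R = (1, 0), H = (0, 1).
1. G is the centroid of triangle HRM ⇒ G = (1/3, 1/3)
2. S lies on line MH with MS:SH = 4:5 ⇒ S = (0, 4/9)
line SG meets RM at D = (4/3, 0)
G = S + t·(D−S) with t = 1/4, so SG:GD = 1/4:3/4

SG:GD = 1/3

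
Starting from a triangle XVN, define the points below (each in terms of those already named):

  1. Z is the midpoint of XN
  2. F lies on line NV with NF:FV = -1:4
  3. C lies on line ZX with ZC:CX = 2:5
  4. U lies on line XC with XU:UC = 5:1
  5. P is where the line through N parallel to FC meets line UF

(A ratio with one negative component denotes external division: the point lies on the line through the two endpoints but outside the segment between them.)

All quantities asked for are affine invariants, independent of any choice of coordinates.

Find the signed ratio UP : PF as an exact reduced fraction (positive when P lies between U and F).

Work in coordinates with X = (0, 0), V = (1, 0), N = (0, 1).
1. Z is the midpoint of XN ⇒ Z = (0, 1/2)
2. F lies on line NV with NF:FV = -1:4 ⇒ F = (-1/3, 4/3)
3. C lies on line ZX with ZC:CX = 2:5 ⇒ C = (0, 5/14)
4. U lies on line XC with XU:UC = 5:1 ⇒ U = (0, 25/84)
5. P is where the line through N parallel to FC meets line UF ⇒ P = (-59/15, 2629/210)
P = U + t·(F−U) with t = 59/5, so UP:PF = t:(1−t) = 59/5:-54/5

UP:PF = -59/54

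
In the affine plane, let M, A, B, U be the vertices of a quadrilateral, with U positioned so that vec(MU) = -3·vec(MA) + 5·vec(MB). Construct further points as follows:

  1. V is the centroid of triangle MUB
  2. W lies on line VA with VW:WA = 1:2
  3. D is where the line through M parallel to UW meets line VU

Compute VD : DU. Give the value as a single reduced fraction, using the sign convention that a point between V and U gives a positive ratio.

VD:DU = -5/7

Set M = (0, 0), A = (1, 0), B = (0, 1), U = (-3, 5); any affine frame gives the same invariant.
1. V is the centroid of triangle MUB ⇒ V = (-1, 2)
2. W lies on line VA with VW:WA = 1:2 ⇒ W = (-1/3, 4/3)
3. D is where the line through M parallel to UW meets line VU ⇒ D = (4, -11/2)
D = V + t·(U−V) with t = -5/2, so VD:DU = t:(1−t) = -5/2:7/2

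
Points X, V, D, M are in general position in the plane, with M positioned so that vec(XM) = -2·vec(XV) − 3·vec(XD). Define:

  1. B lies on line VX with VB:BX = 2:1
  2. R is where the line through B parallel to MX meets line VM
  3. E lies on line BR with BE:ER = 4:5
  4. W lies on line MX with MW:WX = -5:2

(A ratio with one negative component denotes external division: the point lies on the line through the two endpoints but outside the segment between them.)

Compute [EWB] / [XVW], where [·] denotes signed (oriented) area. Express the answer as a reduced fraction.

[EWB]:[XVW] = -4/27

Choose coordinates X = (0, 0), V = (1, 0), D = (0, 1), M = (-2, -3).
1. B lies on line VX with VB:BX = 2:1 ⇒ B = (1/3, 0)
2. R is where the line through B parallel to MX meets line VM ⇒ R = (-1, -2)
3. E lies on line BR with BE:ER = 4:5 ⇒ E = (-7/27, -8/9)
4. W lies on line MX with MW:WX = -5:2 ⇒ W = (4/3, 2)
2·[EWB] = -8/27, 2·[XVW] = 2
[EWB]:[XVW] = -8/27:2 = -4/27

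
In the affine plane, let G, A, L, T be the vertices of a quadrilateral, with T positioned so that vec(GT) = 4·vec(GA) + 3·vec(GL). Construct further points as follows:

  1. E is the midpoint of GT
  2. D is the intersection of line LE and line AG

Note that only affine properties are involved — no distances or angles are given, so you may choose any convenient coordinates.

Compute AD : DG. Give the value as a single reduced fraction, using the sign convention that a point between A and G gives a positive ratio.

AD:DG = -5/4

Work in coordinates with G = (0, 0), A = (1, 0), L = (0, 1), T = (4, 3).
1. E is the midpoint of GT ⇒ E = (2, 3/2)
2. D is the intersection of line LE and line AG ⇒ D = (-4, 0)
D = A + t·(G−A) with t = 5, so AD:DG = t:(1−t) = 5:-4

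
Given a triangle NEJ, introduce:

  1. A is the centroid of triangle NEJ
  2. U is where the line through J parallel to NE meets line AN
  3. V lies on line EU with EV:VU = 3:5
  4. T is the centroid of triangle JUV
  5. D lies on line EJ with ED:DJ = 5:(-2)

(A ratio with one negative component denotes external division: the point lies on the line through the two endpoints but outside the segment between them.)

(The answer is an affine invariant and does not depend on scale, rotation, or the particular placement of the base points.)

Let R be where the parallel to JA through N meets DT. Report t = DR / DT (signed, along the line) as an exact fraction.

Work in coordinates with N = (0, 0), E = (1, 0), J = (0, 1).
1. A is the centroid of triangle NEJ ⇒ A = (1/3, 1/3)
2. U is where the line through J parallel to NE meets line AN ⇒ U = (1, 1)
3. V lies on line EU with EV:VU = 3:5 ⇒ V = (1, 3/8)
4. T is the centroid of triangle JUV ⇒ T = (2/3, 19/24)
5. D lies on line EJ with ED:DJ = 5:(-2) ⇒ D = (-2/3, 5/3)
through N parallel to JA: direction (1/3, -2/3); meets DT at R = (-118/129, 236/129)
R = D + t·(T−D) with t = -8/43

t = -8/43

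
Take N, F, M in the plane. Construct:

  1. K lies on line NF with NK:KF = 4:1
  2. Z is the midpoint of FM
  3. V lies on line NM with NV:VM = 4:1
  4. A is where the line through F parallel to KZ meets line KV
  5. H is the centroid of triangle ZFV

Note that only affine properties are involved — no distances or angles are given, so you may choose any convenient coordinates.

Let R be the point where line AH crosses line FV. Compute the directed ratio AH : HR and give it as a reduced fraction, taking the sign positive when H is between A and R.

AH:HR = -44/5

Choose coordinates N = (0, 0), F = (1, 0), M = (0, 1).
1. K lies on line NF with NK:KF = 4:1 ⇒ K = (4/5, 0)
2. Z is the midpoint of FM ⇒ Z = (1/2, 1/2)
3. V lies on line NM with NV:VM = 4:1 ⇒ V = (0, 4/5)
4. A is where the line through F parallel to KZ meets line KV ⇒ A = (13/10, -1/2)
5. H is the centroid of triangle ZFV ⇒ H = (1/2, 13/30)
line AH meets FV at R = (13/22, 18/55)
H = A + t·(R−A) with t = 44/39, so AH:HR = 44/39:-5/39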